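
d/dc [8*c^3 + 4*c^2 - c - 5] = 24*c^2 + 8*c - 1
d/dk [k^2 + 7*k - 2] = 2*k + 7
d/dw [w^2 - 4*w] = 2*w - 4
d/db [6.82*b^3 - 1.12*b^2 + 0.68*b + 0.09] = 20.46*b^2 - 2.24*b + 0.68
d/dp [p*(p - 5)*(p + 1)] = 3*p^2 - 8*p - 5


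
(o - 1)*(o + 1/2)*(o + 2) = o^3 + 3*o^2/2 - 3*o/2 - 1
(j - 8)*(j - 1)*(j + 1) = j^3 - 8*j^2 - j + 8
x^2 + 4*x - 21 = (x - 3)*(x + 7)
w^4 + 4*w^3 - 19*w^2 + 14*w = w*(w - 2)*(w - 1)*(w + 7)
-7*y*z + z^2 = z*(-7*y + z)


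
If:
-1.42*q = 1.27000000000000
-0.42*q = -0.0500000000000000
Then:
No Solution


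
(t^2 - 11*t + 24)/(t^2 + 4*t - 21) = (t - 8)/(t + 7)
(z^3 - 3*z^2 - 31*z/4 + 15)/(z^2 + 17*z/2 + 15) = (z^2 - 11*z/2 + 6)/(z + 6)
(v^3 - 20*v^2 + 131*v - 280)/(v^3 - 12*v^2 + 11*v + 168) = (v - 5)/(v + 3)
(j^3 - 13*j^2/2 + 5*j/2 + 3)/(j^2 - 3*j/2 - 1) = (j^2 - 7*j + 6)/(j - 2)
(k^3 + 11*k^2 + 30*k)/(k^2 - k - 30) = k*(k + 6)/(k - 6)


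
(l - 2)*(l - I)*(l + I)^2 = l^4 - 2*l^3 + I*l^3 + l^2 - 2*I*l^2 - 2*l + I*l - 2*I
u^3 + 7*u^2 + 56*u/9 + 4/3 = (u + 1/3)*(u + 2/3)*(u + 6)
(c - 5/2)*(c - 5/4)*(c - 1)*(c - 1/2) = c^4 - 21*c^3/4 + 37*c^2/4 - 105*c/16 + 25/16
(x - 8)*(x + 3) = x^2 - 5*x - 24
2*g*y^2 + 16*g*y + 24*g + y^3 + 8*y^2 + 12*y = (2*g + y)*(y + 2)*(y + 6)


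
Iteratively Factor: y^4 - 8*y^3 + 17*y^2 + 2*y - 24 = (y + 1)*(y^3 - 9*y^2 + 26*y - 24) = (y - 4)*(y + 1)*(y^2 - 5*y + 6) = (y - 4)*(y - 2)*(y + 1)*(y - 3)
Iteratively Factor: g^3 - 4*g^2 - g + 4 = (g - 4)*(g^2 - 1) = (g - 4)*(g + 1)*(g - 1)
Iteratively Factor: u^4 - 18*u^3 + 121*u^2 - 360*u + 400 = (u - 5)*(u^3 - 13*u^2 + 56*u - 80) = (u - 5)*(u - 4)*(u^2 - 9*u + 20) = (u - 5)*(u - 4)^2*(u - 5)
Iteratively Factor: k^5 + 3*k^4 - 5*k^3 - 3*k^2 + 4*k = (k + 4)*(k^4 - k^3 - k^2 + k) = (k - 1)*(k + 4)*(k^3 - k) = k*(k - 1)*(k + 4)*(k^2 - 1) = k*(k - 1)*(k + 1)*(k + 4)*(k - 1)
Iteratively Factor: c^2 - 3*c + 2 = (c - 2)*(c - 1)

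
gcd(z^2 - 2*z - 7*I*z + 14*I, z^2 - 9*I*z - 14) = z - 7*I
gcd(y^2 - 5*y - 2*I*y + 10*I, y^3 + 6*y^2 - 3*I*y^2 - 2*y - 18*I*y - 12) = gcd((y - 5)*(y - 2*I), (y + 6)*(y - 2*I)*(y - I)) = y - 2*I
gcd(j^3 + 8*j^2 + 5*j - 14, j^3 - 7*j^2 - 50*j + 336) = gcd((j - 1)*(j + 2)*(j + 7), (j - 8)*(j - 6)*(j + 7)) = j + 7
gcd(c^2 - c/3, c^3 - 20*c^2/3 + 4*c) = c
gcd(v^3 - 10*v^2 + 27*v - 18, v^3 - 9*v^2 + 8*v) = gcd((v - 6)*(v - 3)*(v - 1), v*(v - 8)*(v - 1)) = v - 1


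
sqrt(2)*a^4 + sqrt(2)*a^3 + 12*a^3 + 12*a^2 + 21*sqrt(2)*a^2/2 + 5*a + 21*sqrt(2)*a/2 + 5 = (a + sqrt(2)/2)^2*(a + 5*sqrt(2))*(sqrt(2)*a + sqrt(2))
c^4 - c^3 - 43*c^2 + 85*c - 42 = (c - 6)*(c - 1)^2*(c + 7)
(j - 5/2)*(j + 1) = j^2 - 3*j/2 - 5/2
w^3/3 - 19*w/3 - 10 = (w/3 + 1)*(w - 5)*(w + 2)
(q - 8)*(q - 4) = q^2 - 12*q + 32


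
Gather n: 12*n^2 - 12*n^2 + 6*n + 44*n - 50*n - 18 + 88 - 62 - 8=0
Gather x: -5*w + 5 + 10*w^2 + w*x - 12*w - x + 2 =10*w^2 - 17*w + x*(w - 1) + 7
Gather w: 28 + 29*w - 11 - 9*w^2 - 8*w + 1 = -9*w^2 + 21*w + 18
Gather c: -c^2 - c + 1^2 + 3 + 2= -c^2 - c + 6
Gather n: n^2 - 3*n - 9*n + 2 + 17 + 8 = n^2 - 12*n + 27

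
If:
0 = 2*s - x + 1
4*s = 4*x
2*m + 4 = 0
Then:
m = -2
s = -1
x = -1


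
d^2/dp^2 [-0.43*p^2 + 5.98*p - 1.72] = -0.860000000000000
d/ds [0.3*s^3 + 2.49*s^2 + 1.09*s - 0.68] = 0.9*s^2 + 4.98*s + 1.09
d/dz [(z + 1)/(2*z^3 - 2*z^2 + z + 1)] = 4*z*(-z^2 - z + 1)/(4*z^6 - 8*z^5 + 8*z^4 - 3*z^2 + 2*z + 1)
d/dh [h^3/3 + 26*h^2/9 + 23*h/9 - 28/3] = h^2 + 52*h/9 + 23/9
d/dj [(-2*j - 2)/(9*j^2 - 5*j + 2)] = 2*(9*j^2 + 18*j - 7)/(81*j^4 - 90*j^3 + 61*j^2 - 20*j + 4)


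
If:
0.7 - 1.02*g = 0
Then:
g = 0.69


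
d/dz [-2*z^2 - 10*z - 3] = -4*z - 10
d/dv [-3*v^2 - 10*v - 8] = -6*v - 10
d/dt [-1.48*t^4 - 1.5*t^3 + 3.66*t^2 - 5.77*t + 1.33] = -5.92*t^3 - 4.5*t^2 + 7.32*t - 5.77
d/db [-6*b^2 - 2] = -12*b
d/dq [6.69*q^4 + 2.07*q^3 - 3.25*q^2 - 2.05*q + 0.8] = 26.76*q^3 + 6.21*q^2 - 6.5*q - 2.05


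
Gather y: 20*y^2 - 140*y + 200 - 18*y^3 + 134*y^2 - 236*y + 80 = -18*y^3 + 154*y^2 - 376*y + 280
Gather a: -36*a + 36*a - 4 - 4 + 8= 0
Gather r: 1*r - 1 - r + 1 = 0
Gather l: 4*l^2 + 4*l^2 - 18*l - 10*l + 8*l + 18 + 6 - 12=8*l^2 - 20*l + 12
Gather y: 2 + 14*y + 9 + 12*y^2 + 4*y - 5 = 12*y^2 + 18*y + 6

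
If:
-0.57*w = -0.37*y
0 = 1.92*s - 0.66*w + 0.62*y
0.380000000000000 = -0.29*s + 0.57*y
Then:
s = -0.06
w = 0.41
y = 0.63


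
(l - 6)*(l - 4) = l^2 - 10*l + 24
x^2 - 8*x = x*(x - 8)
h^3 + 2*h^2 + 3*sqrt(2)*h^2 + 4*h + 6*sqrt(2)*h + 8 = (h + 2)*(h + sqrt(2))*(h + 2*sqrt(2))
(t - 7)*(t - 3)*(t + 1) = t^3 - 9*t^2 + 11*t + 21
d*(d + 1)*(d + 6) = d^3 + 7*d^2 + 6*d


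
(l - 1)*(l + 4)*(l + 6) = l^3 + 9*l^2 + 14*l - 24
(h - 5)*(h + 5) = h^2 - 25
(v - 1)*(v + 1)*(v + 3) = v^3 + 3*v^2 - v - 3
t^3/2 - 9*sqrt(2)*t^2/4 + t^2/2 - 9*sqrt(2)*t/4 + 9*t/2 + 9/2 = (t/2 + 1/2)*(t - 3*sqrt(2))*(t - 3*sqrt(2)/2)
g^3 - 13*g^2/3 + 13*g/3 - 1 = (g - 3)*(g - 1)*(g - 1/3)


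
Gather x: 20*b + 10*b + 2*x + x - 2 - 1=30*b + 3*x - 3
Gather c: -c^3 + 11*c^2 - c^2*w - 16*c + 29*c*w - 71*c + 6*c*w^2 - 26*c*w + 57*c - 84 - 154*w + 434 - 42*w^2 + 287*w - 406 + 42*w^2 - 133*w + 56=-c^3 + c^2*(11 - w) + c*(6*w^2 + 3*w - 30)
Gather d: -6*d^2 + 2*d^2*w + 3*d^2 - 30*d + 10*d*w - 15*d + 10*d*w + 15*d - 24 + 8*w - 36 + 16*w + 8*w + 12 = d^2*(2*w - 3) + d*(20*w - 30) + 32*w - 48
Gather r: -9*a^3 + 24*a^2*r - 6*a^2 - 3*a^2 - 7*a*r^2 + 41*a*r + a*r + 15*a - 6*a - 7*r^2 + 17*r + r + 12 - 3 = -9*a^3 - 9*a^2 + 9*a + r^2*(-7*a - 7) + r*(24*a^2 + 42*a + 18) + 9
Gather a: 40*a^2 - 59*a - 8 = 40*a^2 - 59*a - 8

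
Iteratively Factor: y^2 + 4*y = (y)*(y + 4)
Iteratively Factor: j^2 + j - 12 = (j - 3)*(j + 4)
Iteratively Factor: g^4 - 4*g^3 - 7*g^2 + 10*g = (g + 2)*(g^3 - 6*g^2 + 5*g) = (g - 1)*(g + 2)*(g^2 - 5*g) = (g - 5)*(g - 1)*(g + 2)*(g)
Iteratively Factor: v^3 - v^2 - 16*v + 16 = (v - 4)*(v^2 + 3*v - 4) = (v - 4)*(v + 4)*(v - 1)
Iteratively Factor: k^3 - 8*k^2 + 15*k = (k)*(k^2 - 8*k + 15) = k*(k - 5)*(k - 3)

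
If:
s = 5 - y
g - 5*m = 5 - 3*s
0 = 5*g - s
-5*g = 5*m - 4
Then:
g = 3/7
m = 13/35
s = 15/7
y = 20/7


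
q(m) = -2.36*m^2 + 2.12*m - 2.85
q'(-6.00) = 30.44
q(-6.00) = -100.53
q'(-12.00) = 58.76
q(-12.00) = -368.13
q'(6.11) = -26.72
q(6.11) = -78.00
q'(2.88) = -11.47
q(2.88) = -16.32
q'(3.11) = -12.56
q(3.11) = -19.08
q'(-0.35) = 3.77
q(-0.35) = -3.88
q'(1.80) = -6.38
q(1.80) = -6.68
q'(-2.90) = 15.81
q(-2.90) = -28.85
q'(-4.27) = 22.27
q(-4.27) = -54.93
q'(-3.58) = 19.02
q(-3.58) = -40.69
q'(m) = 2.12 - 4.72*m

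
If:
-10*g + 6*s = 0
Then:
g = 3*s/5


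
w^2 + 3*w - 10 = (w - 2)*(w + 5)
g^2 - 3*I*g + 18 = (g - 6*I)*(g + 3*I)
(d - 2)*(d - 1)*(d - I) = d^3 - 3*d^2 - I*d^2 + 2*d + 3*I*d - 2*I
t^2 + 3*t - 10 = (t - 2)*(t + 5)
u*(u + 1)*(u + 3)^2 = u^4 + 7*u^3 + 15*u^2 + 9*u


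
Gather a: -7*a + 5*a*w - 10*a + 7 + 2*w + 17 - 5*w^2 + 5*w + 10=a*(5*w - 17) - 5*w^2 + 7*w + 34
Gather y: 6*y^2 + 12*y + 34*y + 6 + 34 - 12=6*y^2 + 46*y + 28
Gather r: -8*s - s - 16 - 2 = -9*s - 18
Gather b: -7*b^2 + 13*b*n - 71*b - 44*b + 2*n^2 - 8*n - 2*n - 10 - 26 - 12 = -7*b^2 + b*(13*n - 115) + 2*n^2 - 10*n - 48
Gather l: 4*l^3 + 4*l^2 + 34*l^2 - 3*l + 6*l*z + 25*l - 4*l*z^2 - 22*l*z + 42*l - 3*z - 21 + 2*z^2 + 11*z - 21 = 4*l^3 + 38*l^2 + l*(-4*z^2 - 16*z + 64) + 2*z^2 + 8*z - 42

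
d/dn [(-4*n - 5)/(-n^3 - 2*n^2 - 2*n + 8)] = (4*n^3 + 8*n^2 + 8*n - (4*n + 5)*(3*n^2 + 4*n + 2) - 32)/(n^3 + 2*n^2 + 2*n - 8)^2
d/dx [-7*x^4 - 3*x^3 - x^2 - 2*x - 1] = -28*x^3 - 9*x^2 - 2*x - 2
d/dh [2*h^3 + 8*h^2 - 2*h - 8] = 6*h^2 + 16*h - 2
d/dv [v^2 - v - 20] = 2*v - 1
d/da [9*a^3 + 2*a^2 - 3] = a*(27*a + 4)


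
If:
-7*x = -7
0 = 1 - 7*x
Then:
No Solution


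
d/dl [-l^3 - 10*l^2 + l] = -3*l^2 - 20*l + 1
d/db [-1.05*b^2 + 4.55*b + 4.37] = 4.55 - 2.1*b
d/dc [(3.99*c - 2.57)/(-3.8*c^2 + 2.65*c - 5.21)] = (15.162*c^2 - 19.532*c - 13.9774)/(14.44*c^4 - 20.14*c^3 + 46.6185*c^2 - 27.613*c + 27.1441)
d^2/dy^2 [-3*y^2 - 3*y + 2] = -6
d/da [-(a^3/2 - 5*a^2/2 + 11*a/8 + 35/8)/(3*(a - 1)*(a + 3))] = (-4*a^4 - 16*a^3 + 87*a^2 - 50*a + 103)/(24*(a^4 + 4*a^3 - 2*a^2 - 12*a + 9))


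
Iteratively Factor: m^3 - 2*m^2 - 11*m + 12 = (m - 1)*(m^2 - m - 12) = (m - 1)*(m + 3)*(m - 4)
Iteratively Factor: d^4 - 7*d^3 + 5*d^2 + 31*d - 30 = (d - 1)*(d^3 - 6*d^2 - d + 30) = (d - 1)*(d + 2)*(d^2 - 8*d + 15) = (d - 5)*(d - 1)*(d + 2)*(d - 3)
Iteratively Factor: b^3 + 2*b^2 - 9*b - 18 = (b + 2)*(b^2 - 9) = (b + 2)*(b + 3)*(b - 3)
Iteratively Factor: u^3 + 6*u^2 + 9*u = (u + 3)*(u^2 + 3*u) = (u + 3)^2*(u)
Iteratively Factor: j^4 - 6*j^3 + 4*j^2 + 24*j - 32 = (j - 2)*(j^3 - 4*j^2 - 4*j + 16) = (j - 2)^2*(j^2 - 2*j - 8) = (j - 2)^2*(j + 2)*(j - 4)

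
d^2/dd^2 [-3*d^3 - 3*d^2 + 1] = -18*d - 6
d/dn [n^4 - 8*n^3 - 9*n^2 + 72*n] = 4*n^3 - 24*n^2 - 18*n + 72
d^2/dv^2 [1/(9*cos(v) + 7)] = 9*(9*sin(v)^2 + 7*cos(v) + 9)/(9*cos(v) + 7)^3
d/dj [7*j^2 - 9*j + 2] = 14*j - 9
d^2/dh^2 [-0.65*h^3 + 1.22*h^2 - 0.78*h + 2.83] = 2.44 - 3.9*h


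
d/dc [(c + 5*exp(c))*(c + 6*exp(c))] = 11*c*exp(c) + 2*c + 60*exp(2*c) + 11*exp(c)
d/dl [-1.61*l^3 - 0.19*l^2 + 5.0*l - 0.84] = -4.83*l^2 - 0.38*l + 5.0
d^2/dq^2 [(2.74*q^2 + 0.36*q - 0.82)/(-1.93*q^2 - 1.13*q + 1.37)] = (9.26940399999999*q^3 - 25.142496*q^2 + 5.018772*q - 4.969604)/(7.189057*q^6 + 12.627411*q^5 - 7.916088*q^4 - 16.484101*q^3 + 5.619192*q^2 + 6.362691*q - 2.571353)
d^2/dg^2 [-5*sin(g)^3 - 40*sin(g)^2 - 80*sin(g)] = 45*sin(g)^3 + 160*sin(g)^2 + 50*sin(g) - 80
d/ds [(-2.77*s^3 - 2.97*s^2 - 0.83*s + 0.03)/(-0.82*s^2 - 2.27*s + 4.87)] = (2.2714*s^4 + 12.5758*s^3 - 34.4084*s^2 - 28.8786*s - 3.974)/(0.6724*s^4 + 3.7228*s^3 - 2.8339*s^2 - 22.1098*s + 23.7169)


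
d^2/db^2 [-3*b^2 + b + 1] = -6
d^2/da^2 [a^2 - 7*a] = 2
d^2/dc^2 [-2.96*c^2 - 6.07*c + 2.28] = -5.92000000000000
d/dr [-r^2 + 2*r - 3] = 2 - 2*r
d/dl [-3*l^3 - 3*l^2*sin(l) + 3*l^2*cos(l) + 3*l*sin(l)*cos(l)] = -3*sqrt(2)*l^2*sin(l + pi/4) - 9*l^2 + 3*l*cos(2*l) + 6*sqrt(2)*l*cos(l + pi/4) + 3*sin(2*l)/2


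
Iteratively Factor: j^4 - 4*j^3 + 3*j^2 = (j)*(j^3 - 4*j^2 + 3*j) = j^2*(j^2 - 4*j + 3) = j^2*(j - 1)*(j - 3)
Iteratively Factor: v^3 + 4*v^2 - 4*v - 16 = (v + 2)*(v^2 + 2*v - 8) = (v + 2)*(v + 4)*(v - 2)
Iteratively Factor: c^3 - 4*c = (c)*(c^2 - 4) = c*(c + 2)*(c - 2)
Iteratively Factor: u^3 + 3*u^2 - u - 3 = (u - 1)*(u^2 + 4*u + 3) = (u - 1)*(u + 1)*(u + 3)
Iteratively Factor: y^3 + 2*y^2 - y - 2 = (y - 1)*(y^2 + 3*y + 2) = (y - 1)*(y + 2)*(y + 1)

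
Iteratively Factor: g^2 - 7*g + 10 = (g - 5)*(g - 2)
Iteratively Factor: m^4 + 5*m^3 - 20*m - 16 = (m + 1)*(m^3 + 4*m^2 - 4*m - 16) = (m - 2)*(m + 1)*(m^2 + 6*m + 8) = (m - 2)*(m + 1)*(m + 4)*(m + 2)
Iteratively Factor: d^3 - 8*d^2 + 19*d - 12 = (d - 3)*(d^2 - 5*d + 4) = (d - 3)*(d - 1)*(d - 4)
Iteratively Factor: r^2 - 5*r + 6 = (r - 2)*(r - 3)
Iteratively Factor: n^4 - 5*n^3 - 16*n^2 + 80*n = (n + 4)*(n^3 - 9*n^2 + 20*n) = (n - 4)*(n + 4)*(n^2 - 5*n) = n*(n - 4)*(n + 4)*(n - 5)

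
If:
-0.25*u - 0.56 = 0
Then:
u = -2.24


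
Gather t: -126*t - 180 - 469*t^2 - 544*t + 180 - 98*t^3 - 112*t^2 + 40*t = -98*t^3 - 581*t^2 - 630*t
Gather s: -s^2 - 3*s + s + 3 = -s^2 - 2*s + 3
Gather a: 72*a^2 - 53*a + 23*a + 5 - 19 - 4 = 72*a^2 - 30*a - 18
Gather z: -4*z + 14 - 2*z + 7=21 - 6*z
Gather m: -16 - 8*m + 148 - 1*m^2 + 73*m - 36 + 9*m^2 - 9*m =8*m^2 + 56*m + 96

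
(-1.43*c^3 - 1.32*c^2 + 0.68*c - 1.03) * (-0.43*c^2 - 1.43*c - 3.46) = 0.6149*c^5 + 2.6125*c^4 + 6.543*c^3 + 4.0377*c^2 - 0.8799*c + 3.5638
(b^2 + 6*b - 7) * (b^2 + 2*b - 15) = b^4 + 8*b^3 - 10*b^2 - 104*b + 105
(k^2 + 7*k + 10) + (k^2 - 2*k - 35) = 2*k^2 + 5*k - 25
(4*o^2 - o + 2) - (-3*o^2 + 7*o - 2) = 7*o^2 - 8*o + 4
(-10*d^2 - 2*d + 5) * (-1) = 10*d^2 + 2*d - 5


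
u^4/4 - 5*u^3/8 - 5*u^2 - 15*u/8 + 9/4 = (u/4 + 1/4)*(u - 6)*(u - 1/2)*(u + 3)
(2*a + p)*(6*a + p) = 12*a^2 + 8*a*p + p^2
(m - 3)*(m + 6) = m^2 + 3*m - 18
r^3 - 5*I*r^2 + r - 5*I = (r - 5*I)*(r - I)*(r + I)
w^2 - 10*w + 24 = (w - 6)*(w - 4)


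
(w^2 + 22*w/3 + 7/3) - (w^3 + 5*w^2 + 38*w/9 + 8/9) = -w^3 - 4*w^2 + 28*w/9 + 13/9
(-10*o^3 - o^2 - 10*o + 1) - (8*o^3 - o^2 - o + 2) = -18*o^3 - 9*o - 1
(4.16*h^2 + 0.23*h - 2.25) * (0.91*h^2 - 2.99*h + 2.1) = 3.7856*h^4 - 12.2291*h^3 + 6.0008*h^2 + 7.2105*h - 4.725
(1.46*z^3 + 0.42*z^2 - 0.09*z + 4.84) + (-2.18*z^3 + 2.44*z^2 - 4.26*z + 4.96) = -0.72*z^3 + 2.86*z^2 - 4.35*z + 9.8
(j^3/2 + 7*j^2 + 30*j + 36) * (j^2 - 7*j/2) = j^5/2 + 21*j^4/4 + 11*j^3/2 - 69*j^2 - 126*j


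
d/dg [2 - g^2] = -2*g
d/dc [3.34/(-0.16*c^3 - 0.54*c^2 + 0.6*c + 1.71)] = (1.6032*c^2 + 3.6072*c - 2.004)/(0.16*c^3 + 0.54*c^2 - 0.6*c - 1.71)^2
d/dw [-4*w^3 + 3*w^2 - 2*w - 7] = -12*w^2 + 6*w - 2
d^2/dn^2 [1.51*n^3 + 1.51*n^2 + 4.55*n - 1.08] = 9.06*n + 3.02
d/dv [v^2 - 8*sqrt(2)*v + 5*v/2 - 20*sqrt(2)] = 2*v - 8*sqrt(2) + 5/2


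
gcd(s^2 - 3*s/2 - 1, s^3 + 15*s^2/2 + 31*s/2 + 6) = s + 1/2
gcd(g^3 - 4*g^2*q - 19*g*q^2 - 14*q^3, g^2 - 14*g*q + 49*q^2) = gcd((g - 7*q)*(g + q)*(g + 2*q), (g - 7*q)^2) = -g + 7*q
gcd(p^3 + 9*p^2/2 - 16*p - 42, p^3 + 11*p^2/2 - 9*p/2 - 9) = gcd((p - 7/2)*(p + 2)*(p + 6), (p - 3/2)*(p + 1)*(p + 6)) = p + 6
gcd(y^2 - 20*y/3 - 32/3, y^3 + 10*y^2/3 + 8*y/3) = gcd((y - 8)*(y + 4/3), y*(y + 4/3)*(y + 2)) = y + 4/3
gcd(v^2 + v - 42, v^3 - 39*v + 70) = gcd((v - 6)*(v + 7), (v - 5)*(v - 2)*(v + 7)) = v + 7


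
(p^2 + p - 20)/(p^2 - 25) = (p - 4)/(p - 5)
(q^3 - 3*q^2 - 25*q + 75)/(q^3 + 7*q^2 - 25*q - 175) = (q - 3)/(q + 7)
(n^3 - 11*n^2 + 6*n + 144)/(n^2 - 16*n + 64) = (n^2 - 3*n - 18)/(n - 8)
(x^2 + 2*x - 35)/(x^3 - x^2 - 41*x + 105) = 1/(x - 3)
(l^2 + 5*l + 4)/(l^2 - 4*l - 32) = (l + 1)/(l - 8)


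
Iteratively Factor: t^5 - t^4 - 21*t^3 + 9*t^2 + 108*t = (t + 3)*(t^4 - 4*t^3 - 9*t^2 + 36*t) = t*(t + 3)*(t^3 - 4*t^2 - 9*t + 36) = t*(t - 4)*(t + 3)*(t^2 - 9) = t*(t - 4)*(t + 3)^2*(t - 3)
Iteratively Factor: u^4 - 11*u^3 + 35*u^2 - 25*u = (u)*(u^3 - 11*u^2 + 35*u - 25) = u*(u - 5)*(u^2 - 6*u + 5) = u*(u - 5)*(u - 1)*(u - 5)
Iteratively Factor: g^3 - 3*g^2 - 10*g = (g + 2)*(g^2 - 5*g) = g*(g + 2)*(g - 5)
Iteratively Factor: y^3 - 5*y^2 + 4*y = (y - 4)*(y^2 - y) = y*(y - 4)*(y - 1)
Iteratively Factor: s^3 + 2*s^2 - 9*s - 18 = (s + 2)*(s^2 - 9) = (s - 3)*(s + 2)*(s + 3)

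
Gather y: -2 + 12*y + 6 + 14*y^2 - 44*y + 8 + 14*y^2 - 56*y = 28*y^2 - 88*y + 12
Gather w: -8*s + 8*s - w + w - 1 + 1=0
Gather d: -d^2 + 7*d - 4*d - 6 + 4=-d^2 + 3*d - 2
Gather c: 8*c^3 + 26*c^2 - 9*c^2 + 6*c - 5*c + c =8*c^3 + 17*c^2 + 2*c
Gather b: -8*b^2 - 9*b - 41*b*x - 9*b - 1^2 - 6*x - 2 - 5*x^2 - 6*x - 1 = -8*b^2 + b*(-41*x - 18) - 5*x^2 - 12*x - 4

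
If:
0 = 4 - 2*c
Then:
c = 2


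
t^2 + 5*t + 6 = (t + 2)*(t + 3)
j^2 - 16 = (j - 4)*(j + 4)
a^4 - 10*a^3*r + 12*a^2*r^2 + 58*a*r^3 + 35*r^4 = (a - 7*r)*(a - 5*r)*(a + r)^2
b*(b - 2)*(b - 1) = b^3 - 3*b^2 + 2*b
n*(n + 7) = n^2 + 7*n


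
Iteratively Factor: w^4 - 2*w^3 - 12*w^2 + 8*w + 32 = (w - 4)*(w^3 + 2*w^2 - 4*w - 8) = (w - 4)*(w - 2)*(w^2 + 4*w + 4) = (w - 4)*(w - 2)*(w + 2)*(w + 2)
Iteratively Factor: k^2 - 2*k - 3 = (k - 3)*(k + 1)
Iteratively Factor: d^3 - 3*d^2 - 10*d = (d + 2)*(d^2 - 5*d) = (d - 5)*(d + 2)*(d)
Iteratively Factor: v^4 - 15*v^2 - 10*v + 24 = (v + 3)*(v^3 - 3*v^2 - 6*v + 8) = (v - 4)*(v + 3)*(v^2 + v - 2) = (v - 4)*(v - 1)*(v + 3)*(v + 2)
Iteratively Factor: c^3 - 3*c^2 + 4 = (c - 2)*(c^2 - c - 2) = (c - 2)^2*(c + 1)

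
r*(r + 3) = r^2 + 3*r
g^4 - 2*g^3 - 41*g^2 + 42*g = g*(g - 7)*(g - 1)*(g + 6)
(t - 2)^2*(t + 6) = t^3 + 2*t^2 - 20*t + 24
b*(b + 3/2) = b^2 + 3*b/2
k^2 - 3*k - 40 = (k - 8)*(k + 5)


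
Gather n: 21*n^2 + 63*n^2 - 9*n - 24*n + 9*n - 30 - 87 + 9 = 84*n^2 - 24*n - 108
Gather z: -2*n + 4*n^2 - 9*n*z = 4*n^2 - 9*n*z - 2*n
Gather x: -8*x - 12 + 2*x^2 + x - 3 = 2*x^2 - 7*x - 15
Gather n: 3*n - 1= 3*n - 1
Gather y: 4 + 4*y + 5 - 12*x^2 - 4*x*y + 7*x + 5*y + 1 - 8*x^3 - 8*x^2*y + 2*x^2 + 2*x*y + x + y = -8*x^3 - 10*x^2 + 8*x + y*(-8*x^2 - 2*x + 10) + 10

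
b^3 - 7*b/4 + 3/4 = (b - 1)*(b - 1/2)*(b + 3/2)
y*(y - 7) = y^2 - 7*y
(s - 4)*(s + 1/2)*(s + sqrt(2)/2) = s^3 - 7*s^2/2 + sqrt(2)*s^2/2 - 7*sqrt(2)*s/4 - 2*s - sqrt(2)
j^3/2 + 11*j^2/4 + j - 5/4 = (j/2 + 1/2)*(j - 1/2)*(j + 5)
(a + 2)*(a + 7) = a^2 + 9*a + 14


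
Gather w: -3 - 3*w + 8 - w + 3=8 - 4*w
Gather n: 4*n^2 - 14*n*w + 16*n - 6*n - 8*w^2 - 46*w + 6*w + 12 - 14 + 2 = 4*n^2 + n*(10 - 14*w) - 8*w^2 - 40*w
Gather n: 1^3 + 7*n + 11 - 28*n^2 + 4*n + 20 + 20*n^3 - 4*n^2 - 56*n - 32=20*n^3 - 32*n^2 - 45*n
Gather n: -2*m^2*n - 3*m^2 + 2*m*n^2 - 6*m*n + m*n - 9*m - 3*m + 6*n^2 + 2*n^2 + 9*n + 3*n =-3*m^2 - 12*m + n^2*(2*m + 8) + n*(-2*m^2 - 5*m + 12)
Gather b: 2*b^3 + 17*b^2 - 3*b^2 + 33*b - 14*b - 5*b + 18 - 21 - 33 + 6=2*b^3 + 14*b^2 + 14*b - 30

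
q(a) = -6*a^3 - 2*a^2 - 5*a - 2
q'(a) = -18*a^2 - 4*a - 5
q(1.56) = -37.45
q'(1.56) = -55.04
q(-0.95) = 6.09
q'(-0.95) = -17.44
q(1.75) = -49.03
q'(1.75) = -67.12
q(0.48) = -5.52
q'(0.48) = -11.07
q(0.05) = -2.26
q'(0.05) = -5.24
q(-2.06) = 52.26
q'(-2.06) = -73.14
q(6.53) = -1790.60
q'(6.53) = -798.66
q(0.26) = -3.54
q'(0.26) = -7.26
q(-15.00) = 19873.00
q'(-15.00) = -3995.00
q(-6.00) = 1252.00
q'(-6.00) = -629.00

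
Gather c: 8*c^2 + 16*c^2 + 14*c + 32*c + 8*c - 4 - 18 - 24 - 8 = 24*c^2 + 54*c - 54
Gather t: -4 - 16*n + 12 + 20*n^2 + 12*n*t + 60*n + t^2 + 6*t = 20*n^2 + 44*n + t^2 + t*(12*n + 6) + 8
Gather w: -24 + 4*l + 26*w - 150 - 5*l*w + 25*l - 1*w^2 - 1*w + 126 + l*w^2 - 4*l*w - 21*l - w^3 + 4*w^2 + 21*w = 8*l - w^3 + w^2*(l + 3) + w*(46 - 9*l) - 48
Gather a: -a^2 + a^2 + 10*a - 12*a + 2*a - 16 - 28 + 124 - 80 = 0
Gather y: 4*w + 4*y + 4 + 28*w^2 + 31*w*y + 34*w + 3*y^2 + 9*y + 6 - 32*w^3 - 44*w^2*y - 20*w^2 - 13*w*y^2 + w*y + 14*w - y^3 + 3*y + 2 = -32*w^3 + 8*w^2 + 52*w - y^3 + y^2*(3 - 13*w) + y*(-44*w^2 + 32*w + 16) + 12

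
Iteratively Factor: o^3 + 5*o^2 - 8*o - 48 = (o - 3)*(o^2 + 8*o + 16) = (o - 3)*(o + 4)*(o + 4)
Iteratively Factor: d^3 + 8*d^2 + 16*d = (d)*(d^2 + 8*d + 16) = d*(d + 4)*(d + 4)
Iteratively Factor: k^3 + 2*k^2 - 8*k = (k - 2)*(k^2 + 4*k) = k*(k - 2)*(k + 4)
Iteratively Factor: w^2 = (w)*(w)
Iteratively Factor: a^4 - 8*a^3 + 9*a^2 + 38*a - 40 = (a - 1)*(a^3 - 7*a^2 + 2*a + 40) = (a - 5)*(a - 1)*(a^2 - 2*a - 8) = (a - 5)*(a - 1)*(a + 2)*(a - 4)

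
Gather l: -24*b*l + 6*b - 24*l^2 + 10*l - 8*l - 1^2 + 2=6*b - 24*l^2 + l*(2 - 24*b) + 1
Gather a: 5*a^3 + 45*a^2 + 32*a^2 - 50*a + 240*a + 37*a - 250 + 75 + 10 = 5*a^3 + 77*a^2 + 227*a - 165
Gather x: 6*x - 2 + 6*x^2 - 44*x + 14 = 6*x^2 - 38*x + 12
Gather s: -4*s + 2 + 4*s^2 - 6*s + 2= 4*s^2 - 10*s + 4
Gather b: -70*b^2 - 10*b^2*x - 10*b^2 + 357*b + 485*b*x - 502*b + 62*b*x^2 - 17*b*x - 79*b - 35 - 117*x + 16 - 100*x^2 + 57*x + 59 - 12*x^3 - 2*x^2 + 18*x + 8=b^2*(-10*x - 80) + b*(62*x^2 + 468*x - 224) - 12*x^3 - 102*x^2 - 42*x + 48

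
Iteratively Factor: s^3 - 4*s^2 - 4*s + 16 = (s - 2)*(s^2 - 2*s - 8) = (s - 2)*(s + 2)*(s - 4)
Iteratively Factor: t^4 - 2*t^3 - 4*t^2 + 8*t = (t - 2)*(t^3 - 4*t) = t*(t - 2)*(t^2 - 4) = t*(t - 2)^2*(t + 2)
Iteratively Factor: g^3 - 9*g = (g + 3)*(g^2 - 3*g) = g*(g + 3)*(g - 3)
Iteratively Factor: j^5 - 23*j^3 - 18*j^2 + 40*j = (j - 5)*(j^4 + 5*j^3 + 2*j^2 - 8*j) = (j - 5)*(j + 4)*(j^3 + j^2 - 2*j) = (j - 5)*(j - 1)*(j + 4)*(j^2 + 2*j) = (j - 5)*(j - 1)*(j + 2)*(j + 4)*(j)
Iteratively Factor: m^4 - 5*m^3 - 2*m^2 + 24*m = (m - 3)*(m^3 - 2*m^2 - 8*m) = (m - 3)*(m + 2)*(m^2 - 4*m) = m*(m - 3)*(m + 2)*(m - 4)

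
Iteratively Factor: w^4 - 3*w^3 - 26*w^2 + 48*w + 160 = (w + 4)*(w^3 - 7*w^2 + 2*w + 40) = (w + 2)*(w + 4)*(w^2 - 9*w + 20) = (w - 5)*(w + 2)*(w + 4)*(w - 4)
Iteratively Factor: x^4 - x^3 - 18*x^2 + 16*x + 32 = (x + 4)*(x^3 - 5*x^2 + 2*x + 8) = (x - 2)*(x + 4)*(x^2 - 3*x - 4) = (x - 2)*(x + 1)*(x + 4)*(x - 4)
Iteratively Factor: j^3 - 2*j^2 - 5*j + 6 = (j - 1)*(j^2 - j - 6) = (j - 1)*(j + 2)*(j - 3)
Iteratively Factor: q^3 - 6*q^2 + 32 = (q + 2)*(q^2 - 8*q + 16) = (q - 4)*(q + 2)*(q - 4)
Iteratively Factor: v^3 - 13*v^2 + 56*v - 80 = (v - 4)*(v^2 - 9*v + 20) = (v - 4)^2*(v - 5)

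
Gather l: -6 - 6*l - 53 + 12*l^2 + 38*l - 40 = 12*l^2 + 32*l - 99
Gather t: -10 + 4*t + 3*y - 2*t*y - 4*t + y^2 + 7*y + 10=-2*t*y + y^2 + 10*y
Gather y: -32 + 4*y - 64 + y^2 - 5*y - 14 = y^2 - y - 110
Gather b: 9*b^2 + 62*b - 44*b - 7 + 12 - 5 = 9*b^2 + 18*b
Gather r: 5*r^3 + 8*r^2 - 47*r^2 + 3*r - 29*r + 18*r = 5*r^3 - 39*r^2 - 8*r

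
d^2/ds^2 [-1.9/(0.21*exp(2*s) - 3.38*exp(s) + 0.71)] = (-1.9*(0.42*exp(s) - 3.38)*(0.84*exp(s) - 6.76)*exp(s) + (1.596*exp(s) - 6.422)*(0.21*exp(2*s) - 3.38*exp(s) + 0.71))*exp(s)/(0.21*exp(2*s) - 3.38*exp(s) + 0.71)^3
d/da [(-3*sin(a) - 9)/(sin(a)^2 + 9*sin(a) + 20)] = 3*(sin(a)^2 + 6*sin(a) + 7)*cos(a)/(sin(a)^2 + 9*sin(a) + 20)^2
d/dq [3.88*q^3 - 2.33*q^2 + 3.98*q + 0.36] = 11.64*q^2 - 4.66*q + 3.98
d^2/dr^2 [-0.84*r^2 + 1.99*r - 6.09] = -1.68000000000000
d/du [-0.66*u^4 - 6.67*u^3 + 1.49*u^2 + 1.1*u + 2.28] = -2.64*u^3 - 20.01*u^2 + 2.98*u + 1.1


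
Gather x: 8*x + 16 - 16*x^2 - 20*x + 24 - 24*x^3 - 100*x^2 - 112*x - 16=-24*x^3 - 116*x^2 - 124*x + 24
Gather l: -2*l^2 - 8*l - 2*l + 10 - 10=-2*l^2 - 10*l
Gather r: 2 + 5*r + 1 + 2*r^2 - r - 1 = 2*r^2 + 4*r + 2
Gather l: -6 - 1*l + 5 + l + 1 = 0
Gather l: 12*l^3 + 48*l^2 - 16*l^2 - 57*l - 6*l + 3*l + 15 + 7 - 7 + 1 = 12*l^3 + 32*l^2 - 60*l + 16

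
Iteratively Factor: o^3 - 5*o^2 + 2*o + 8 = (o + 1)*(o^2 - 6*o + 8) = (o - 4)*(o + 1)*(o - 2)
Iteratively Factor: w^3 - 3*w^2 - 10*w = (w)*(w^2 - 3*w - 10) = w*(w + 2)*(w - 5)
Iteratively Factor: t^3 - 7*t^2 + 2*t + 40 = (t - 5)*(t^2 - 2*t - 8) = (t - 5)*(t - 4)*(t + 2)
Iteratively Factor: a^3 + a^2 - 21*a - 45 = (a + 3)*(a^2 - 2*a - 15) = (a + 3)^2*(a - 5)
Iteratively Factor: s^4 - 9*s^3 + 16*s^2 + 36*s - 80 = (s + 2)*(s^3 - 11*s^2 + 38*s - 40) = (s - 4)*(s + 2)*(s^2 - 7*s + 10) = (s - 5)*(s - 4)*(s + 2)*(s - 2)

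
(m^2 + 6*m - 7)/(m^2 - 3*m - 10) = (-m^2 - 6*m + 7)/(-m^2 + 3*m + 10)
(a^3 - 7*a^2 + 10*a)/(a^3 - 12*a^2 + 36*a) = (a^2 - 7*a + 10)/(a^2 - 12*a + 36)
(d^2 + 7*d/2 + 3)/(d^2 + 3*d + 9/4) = 2*(d + 2)/(2*d + 3)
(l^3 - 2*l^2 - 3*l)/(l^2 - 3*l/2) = 2*(l^2 - 2*l - 3)/(2*l - 3)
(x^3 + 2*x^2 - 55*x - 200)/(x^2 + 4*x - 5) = (x^2 - 3*x - 40)/(x - 1)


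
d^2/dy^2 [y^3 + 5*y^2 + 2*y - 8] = 6*y + 10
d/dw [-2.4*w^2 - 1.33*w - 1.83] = -4.8*w - 1.33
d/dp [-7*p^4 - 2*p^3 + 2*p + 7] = -28*p^3 - 6*p^2 + 2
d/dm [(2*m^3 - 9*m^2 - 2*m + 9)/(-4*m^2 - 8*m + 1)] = 2*(-4*m^4 - 16*m^3 + 35*m^2 + 27*m + 35)/(16*m^4 + 64*m^3 + 56*m^2 - 16*m + 1)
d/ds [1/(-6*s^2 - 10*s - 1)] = 2*(6*s + 5)/(6*s^2 + 10*s + 1)^2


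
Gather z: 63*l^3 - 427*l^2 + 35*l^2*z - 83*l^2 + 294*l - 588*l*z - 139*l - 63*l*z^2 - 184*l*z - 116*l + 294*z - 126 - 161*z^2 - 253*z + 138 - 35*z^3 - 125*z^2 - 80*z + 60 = 63*l^3 - 510*l^2 + 39*l - 35*z^3 + z^2*(-63*l - 286) + z*(35*l^2 - 772*l - 39) + 72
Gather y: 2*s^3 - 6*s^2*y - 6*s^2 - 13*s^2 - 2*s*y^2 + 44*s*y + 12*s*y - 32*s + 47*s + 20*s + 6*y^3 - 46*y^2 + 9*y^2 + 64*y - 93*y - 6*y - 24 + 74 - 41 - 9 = 2*s^3 - 19*s^2 + 35*s + 6*y^3 + y^2*(-2*s - 37) + y*(-6*s^2 + 56*s - 35)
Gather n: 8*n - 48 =8*n - 48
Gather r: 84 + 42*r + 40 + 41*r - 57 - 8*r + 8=75*r + 75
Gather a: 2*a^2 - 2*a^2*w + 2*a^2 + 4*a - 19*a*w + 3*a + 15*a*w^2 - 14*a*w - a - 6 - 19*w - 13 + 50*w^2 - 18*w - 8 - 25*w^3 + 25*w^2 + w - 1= a^2*(4 - 2*w) + a*(15*w^2 - 33*w + 6) - 25*w^3 + 75*w^2 - 36*w - 28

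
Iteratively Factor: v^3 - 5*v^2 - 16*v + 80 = (v - 5)*(v^2 - 16) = (v - 5)*(v + 4)*(v - 4)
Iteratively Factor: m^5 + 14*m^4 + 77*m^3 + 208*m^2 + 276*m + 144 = (m + 3)*(m^4 + 11*m^3 + 44*m^2 + 76*m + 48) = (m + 2)*(m + 3)*(m^3 + 9*m^2 + 26*m + 24) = (m + 2)*(m + 3)^2*(m^2 + 6*m + 8) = (m + 2)*(m + 3)^2*(m + 4)*(m + 2)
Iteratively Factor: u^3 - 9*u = (u)*(u^2 - 9) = u*(u + 3)*(u - 3)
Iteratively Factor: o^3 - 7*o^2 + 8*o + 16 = (o - 4)*(o^2 - 3*o - 4) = (o - 4)^2*(o + 1)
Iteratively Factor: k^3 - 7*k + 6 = (k - 2)*(k^2 + 2*k - 3) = (k - 2)*(k + 3)*(k - 1)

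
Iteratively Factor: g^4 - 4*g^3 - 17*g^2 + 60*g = (g - 5)*(g^3 + g^2 - 12*g) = g*(g - 5)*(g^2 + g - 12) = g*(g - 5)*(g + 4)*(g - 3)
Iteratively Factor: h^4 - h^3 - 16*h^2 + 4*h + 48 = (h - 4)*(h^3 + 3*h^2 - 4*h - 12) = (h - 4)*(h + 2)*(h^2 + h - 6) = (h - 4)*(h - 2)*(h + 2)*(h + 3)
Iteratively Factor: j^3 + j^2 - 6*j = (j - 2)*(j^2 + 3*j) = j*(j - 2)*(j + 3)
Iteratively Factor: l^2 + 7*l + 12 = (l + 4)*(l + 3)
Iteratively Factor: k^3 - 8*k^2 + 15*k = (k)*(k^2 - 8*k + 15) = k*(k - 5)*(k - 3)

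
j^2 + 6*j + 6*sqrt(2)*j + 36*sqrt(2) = (j + 6)*(j + 6*sqrt(2))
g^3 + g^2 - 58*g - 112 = (g - 8)*(g + 2)*(g + 7)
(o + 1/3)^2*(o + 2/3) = o^3 + 4*o^2/3 + 5*o/9 + 2/27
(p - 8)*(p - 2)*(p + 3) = p^3 - 7*p^2 - 14*p + 48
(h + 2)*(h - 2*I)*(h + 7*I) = h^3 + 2*h^2 + 5*I*h^2 + 14*h + 10*I*h + 28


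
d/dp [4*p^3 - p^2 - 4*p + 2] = 12*p^2 - 2*p - 4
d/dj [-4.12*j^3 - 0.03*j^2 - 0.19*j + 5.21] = -12.36*j^2 - 0.06*j - 0.19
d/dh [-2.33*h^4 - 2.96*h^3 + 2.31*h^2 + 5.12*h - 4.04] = -9.32*h^3 - 8.88*h^2 + 4.62*h + 5.12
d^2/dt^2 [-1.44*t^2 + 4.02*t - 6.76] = -2.88000000000000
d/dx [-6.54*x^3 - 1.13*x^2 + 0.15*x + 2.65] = -19.62*x^2 - 2.26*x + 0.15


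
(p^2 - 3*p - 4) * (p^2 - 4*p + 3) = p^4 - 7*p^3 + 11*p^2 + 7*p - 12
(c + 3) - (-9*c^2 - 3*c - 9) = 9*c^2 + 4*c + 12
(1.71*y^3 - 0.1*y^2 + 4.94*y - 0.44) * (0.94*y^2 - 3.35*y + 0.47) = 1.6074*y^5 - 5.8225*y^4 + 5.7823*y^3 - 17.0096*y^2 + 3.7958*y - 0.2068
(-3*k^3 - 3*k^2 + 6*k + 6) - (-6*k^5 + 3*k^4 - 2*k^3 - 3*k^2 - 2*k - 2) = 6*k^5 - 3*k^4 - k^3 + 8*k + 8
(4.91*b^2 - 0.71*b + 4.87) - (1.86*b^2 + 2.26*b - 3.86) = 3.05*b^2 - 2.97*b + 8.73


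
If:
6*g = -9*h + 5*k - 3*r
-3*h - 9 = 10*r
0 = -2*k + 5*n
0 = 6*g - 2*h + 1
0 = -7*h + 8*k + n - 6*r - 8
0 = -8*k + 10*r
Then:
No Solution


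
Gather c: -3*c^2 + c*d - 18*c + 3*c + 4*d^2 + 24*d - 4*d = -3*c^2 + c*(d - 15) + 4*d^2 + 20*d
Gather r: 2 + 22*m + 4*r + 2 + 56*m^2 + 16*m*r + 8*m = 56*m^2 + 30*m + r*(16*m + 4) + 4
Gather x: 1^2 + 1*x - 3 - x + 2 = 0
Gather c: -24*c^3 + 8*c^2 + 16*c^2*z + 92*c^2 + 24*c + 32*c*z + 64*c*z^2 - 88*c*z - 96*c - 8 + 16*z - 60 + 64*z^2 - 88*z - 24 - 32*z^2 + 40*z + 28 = -24*c^3 + c^2*(16*z + 100) + c*(64*z^2 - 56*z - 72) + 32*z^2 - 32*z - 64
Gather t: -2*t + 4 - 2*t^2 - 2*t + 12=-2*t^2 - 4*t + 16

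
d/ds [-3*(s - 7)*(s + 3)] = 12 - 6*s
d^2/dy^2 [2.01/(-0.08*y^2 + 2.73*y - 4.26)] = (0.025728*y^2 - 0.877968*y - 2.01*(0.16*y - 2.73)*(0.32*y - 5.46) + 1.370016)/(0.08*y^2 - 2.73*y + 4.26)^3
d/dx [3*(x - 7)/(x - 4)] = 9/(x - 4)^2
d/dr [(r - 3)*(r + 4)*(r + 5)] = 3*r^2 + 12*r - 7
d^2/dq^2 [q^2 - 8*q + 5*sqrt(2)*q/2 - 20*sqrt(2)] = 2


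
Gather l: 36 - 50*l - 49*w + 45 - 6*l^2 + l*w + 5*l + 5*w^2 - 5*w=-6*l^2 + l*(w - 45) + 5*w^2 - 54*w + 81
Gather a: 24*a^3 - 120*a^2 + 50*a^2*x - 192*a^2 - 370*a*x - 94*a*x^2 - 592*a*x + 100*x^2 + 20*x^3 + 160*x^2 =24*a^3 + a^2*(50*x - 312) + a*(-94*x^2 - 962*x) + 20*x^3 + 260*x^2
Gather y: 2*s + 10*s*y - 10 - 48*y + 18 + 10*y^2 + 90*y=2*s + 10*y^2 + y*(10*s + 42) + 8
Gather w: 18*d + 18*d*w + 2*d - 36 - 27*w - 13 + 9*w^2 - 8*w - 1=20*d + 9*w^2 + w*(18*d - 35) - 50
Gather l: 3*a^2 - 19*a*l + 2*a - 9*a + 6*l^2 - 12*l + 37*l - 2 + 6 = 3*a^2 - 7*a + 6*l^2 + l*(25 - 19*a) + 4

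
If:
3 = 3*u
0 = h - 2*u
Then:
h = 2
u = 1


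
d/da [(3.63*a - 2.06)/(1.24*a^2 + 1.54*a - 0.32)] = (-4.5012*a^2 + 5.1088*a + 2.0108)/(1.5376*a^4 + 3.8192*a^3 + 1.578*a^2 - 0.9856*a + 0.1024)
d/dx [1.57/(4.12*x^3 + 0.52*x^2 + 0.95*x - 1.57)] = (-19.4052*x^2 - 1.6328*x - 1.4915)/(4.12*x^3 + 0.52*x^2 + 0.95*x - 1.57)^2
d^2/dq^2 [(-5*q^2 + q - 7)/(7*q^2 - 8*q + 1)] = 66*(-7*q^3 - 28*q^2 + 35*q - 12)/(343*q^6 - 1176*q^5 + 1491*q^4 - 848*q^3 + 213*q^2 - 24*q + 1)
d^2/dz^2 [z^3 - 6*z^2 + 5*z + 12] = 6*z - 12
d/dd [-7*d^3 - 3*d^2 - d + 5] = -21*d^2 - 6*d - 1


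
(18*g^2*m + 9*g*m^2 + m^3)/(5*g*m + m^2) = (18*g^2 + 9*g*m + m^2)/(5*g + m)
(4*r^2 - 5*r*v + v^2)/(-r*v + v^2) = (-4*r + v)/v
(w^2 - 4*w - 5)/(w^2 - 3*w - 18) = (-w^2 + 4*w + 5)/(-w^2 + 3*w + 18)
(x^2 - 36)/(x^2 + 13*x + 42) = (x - 6)/(x + 7)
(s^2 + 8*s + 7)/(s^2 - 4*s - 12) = (s^2 + 8*s + 7)/(s^2 - 4*s - 12)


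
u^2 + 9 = (u - 3*I)*(u + 3*I)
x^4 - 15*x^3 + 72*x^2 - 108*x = x*(x - 6)^2*(x - 3)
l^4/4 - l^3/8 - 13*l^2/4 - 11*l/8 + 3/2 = (l/4 + 1/4)*(l - 4)*(l - 1/2)*(l + 3)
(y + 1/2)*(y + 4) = y^2 + 9*y/2 + 2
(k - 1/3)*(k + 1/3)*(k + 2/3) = k^3 + 2*k^2/3 - k/9 - 2/27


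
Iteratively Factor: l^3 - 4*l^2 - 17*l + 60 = (l - 3)*(l^2 - l - 20) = (l - 5)*(l - 3)*(l + 4)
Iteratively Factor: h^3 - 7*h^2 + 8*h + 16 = (h + 1)*(h^2 - 8*h + 16) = (h - 4)*(h + 1)*(h - 4)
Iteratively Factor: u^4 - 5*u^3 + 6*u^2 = (u - 2)*(u^3 - 3*u^2) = (u - 3)*(u - 2)*(u^2) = u*(u - 3)*(u - 2)*(u)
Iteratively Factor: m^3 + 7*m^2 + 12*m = (m + 3)*(m^2 + 4*m) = m*(m + 3)*(m + 4)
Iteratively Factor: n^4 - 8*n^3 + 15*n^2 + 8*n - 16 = (n - 4)*(n^3 - 4*n^2 - n + 4) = (n - 4)*(n + 1)*(n^2 - 5*n + 4) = (n - 4)^2*(n + 1)*(n - 1)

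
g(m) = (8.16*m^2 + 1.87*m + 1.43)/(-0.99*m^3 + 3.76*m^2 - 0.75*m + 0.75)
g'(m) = (16.32*m + 1.87)/(-0.99*m^3 + 3.76*m^2 - 0.75*m + 0.75) + (2.97*m^2 - 7.52*m + 0.75)*(8.16*m^2 + 1.87*m + 1.43)/(-0.99*m^3 + 3.76*m^2 - 0.75*m + 0.75)^2 = (8.0784*m^4 + 3.7026*m^3 - 8.9041*m^2 + 1.4864*m + 2.475)/(0.9801*m^6 - 7.4448*m^5 + 15.6226*m^4 - 7.125*m^3 + 6.2025*m^2 - 1.125*m + 0.5625)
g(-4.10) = 0.97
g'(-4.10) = 0.10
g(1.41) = 4.62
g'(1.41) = 1.51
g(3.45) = 46.40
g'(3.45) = 233.97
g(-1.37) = 1.25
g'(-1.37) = 0.02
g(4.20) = -16.26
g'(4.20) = 29.74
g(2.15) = 6.46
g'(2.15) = 3.90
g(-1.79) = 1.22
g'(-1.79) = 0.08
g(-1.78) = 1.22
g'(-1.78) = 0.08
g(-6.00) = 0.80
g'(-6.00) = 0.07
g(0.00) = 1.91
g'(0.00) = 4.40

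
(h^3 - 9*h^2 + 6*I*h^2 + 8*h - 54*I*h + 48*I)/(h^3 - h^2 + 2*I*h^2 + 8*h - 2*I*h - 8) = (h^2 + h*(-8 + 6*I) - 48*I)/(h^2 + 2*I*h + 8)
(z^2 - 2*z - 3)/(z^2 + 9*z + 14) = (z^2 - 2*z - 3)/(z^2 + 9*z + 14)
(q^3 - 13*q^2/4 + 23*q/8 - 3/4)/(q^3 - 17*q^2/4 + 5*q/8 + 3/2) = (2*q^2 - 5*q + 2)/(2*q^2 - 7*q - 4)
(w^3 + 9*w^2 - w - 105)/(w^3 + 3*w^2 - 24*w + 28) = (w^2 + 2*w - 15)/(w^2 - 4*w + 4)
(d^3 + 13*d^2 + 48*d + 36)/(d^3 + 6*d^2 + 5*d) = (d^2 + 12*d + 36)/(d*(d + 5))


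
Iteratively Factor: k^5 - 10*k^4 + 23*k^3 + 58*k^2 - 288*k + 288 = (k - 4)*(k^4 - 6*k^3 - k^2 + 54*k - 72) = (k - 4)^2*(k^3 - 2*k^2 - 9*k + 18) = (k - 4)^2*(k - 2)*(k^2 - 9) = (k - 4)^2*(k - 2)*(k + 3)*(k - 3)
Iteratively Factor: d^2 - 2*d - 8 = (d + 2)*(d - 4)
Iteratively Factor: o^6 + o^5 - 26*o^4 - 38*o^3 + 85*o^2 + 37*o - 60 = (o + 3)*(o^5 - 2*o^4 - 20*o^3 + 22*o^2 + 19*o - 20) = (o - 1)*(o + 3)*(o^4 - o^3 - 21*o^2 + o + 20) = (o - 1)*(o + 3)*(o + 4)*(o^3 - 5*o^2 - o + 5) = (o - 1)^2*(o + 3)*(o + 4)*(o^2 - 4*o - 5) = (o - 1)^2*(o + 1)*(o + 3)*(o + 4)*(o - 5)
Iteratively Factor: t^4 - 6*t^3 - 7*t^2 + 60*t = (t - 4)*(t^3 - 2*t^2 - 15*t) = (t - 4)*(t + 3)*(t^2 - 5*t) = (t - 5)*(t - 4)*(t + 3)*(t)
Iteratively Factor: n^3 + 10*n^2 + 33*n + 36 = (n + 3)*(n^2 + 7*n + 12) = (n + 3)*(n + 4)*(n + 3)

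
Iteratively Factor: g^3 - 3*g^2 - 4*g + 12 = (g - 3)*(g^2 - 4) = (g - 3)*(g + 2)*(g - 2)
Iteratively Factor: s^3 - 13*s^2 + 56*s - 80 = (s - 4)*(s^2 - 9*s + 20) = (s - 5)*(s - 4)*(s - 4)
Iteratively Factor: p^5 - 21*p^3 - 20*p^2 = (p)*(p^4 - 21*p^2 - 20*p) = p*(p - 5)*(p^3 + 5*p^2 + 4*p) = p^2*(p - 5)*(p^2 + 5*p + 4) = p^2*(p - 5)*(p + 4)*(p + 1)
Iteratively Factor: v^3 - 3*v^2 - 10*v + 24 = (v - 2)*(v^2 - v - 12) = (v - 2)*(v + 3)*(v - 4)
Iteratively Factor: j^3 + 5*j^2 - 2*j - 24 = (j - 2)*(j^2 + 7*j + 12) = (j - 2)*(j + 4)*(j + 3)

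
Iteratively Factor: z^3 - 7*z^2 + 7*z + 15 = (z + 1)*(z^2 - 8*z + 15) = (z - 5)*(z + 1)*(z - 3)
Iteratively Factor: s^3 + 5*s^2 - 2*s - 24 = (s - 2)*(s^2 + 7*s + 12) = (s - 2)*(s + 3)*(s + 4)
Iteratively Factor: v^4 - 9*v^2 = (v)*(v^3 - 9*v) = v*(v - 3)*(v^2 + 3*v) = v^2*(v - 3)*(v + 3)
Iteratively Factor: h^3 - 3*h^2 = (h)*(h^2 - 3*h) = h^2*(h - 3)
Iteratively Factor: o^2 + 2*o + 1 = (o + 1)*(o + 1)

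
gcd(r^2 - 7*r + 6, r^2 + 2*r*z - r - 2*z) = r - 1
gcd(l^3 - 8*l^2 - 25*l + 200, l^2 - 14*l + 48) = l - 8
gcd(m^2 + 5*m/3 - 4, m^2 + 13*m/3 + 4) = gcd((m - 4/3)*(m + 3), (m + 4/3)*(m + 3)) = m + 3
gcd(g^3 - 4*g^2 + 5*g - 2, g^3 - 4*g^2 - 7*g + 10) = g - 1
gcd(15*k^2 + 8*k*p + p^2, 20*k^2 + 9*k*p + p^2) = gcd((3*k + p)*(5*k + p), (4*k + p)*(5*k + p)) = 5*k + p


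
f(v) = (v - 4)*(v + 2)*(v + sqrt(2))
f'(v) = (v - 4)*(v + 2) + (v - 4)*(v + sqrt(2)) + (v + 2)*(v + sqrt(2)) = 3*v^2 - 4*v + 2*sqrt(2)*v - 8 - 2*sqrt(2)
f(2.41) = -26.82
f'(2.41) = 3.77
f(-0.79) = -3.62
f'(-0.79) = -8.03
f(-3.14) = -14.05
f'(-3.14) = 22.43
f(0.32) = -14.81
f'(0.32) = -10.90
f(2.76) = -24.64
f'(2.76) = 8.79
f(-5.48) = -134.13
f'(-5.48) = 85.68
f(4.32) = 11.60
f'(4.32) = 40.10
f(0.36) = -15.24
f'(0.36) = -10.86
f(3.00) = -22.07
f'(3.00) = 12.66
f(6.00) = 118.63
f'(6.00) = 90.14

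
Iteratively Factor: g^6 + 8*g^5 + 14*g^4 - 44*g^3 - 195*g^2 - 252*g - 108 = (g + 2)*(g^5 + 6*g^4 + 2*g^3 - 48*g^2 - 99*g - 54) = (g + 2)^2*(g^4 + 4*g^3 - 6*g^2 - 36*g - 27) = (g + 1)*(g + 2)^2*(g^3 + 3*g^2 - 9*g - 27) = (g + 1)*(g + 2)^2*(g + 3)*(g^2 - 9) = (g + 1)*(g + 2)^2*(g + 3)^2*(g - 3)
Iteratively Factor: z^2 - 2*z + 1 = (z - 1)*(z - 1)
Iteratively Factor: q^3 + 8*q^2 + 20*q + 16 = (q + 2)*(q^2 + 6*q + 8) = (q + 2)*(q + 4)*(q + 2)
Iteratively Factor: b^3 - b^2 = (b)*(b^2 - b) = b*(b - 1)*(b)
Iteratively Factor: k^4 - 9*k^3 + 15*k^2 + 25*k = (k + 1)*(k^3 - 10*k^2 + 25*k) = (k - 5)*(k + 1)*(k^2 - 5*k) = k*(k - 5)*(k + 1)*(k - 5)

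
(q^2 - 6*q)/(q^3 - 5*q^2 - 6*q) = 1/(q + 1)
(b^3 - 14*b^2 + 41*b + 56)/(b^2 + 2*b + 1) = (b^2 - 15*b + 56)/(b + 1)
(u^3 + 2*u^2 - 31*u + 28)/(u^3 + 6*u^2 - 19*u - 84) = (u - 1)/(u + 3)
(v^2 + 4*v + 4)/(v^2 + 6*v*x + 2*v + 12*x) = (v + 2)/(v + 6*x)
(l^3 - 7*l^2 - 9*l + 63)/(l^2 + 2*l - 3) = (l^2 - 10*l + 21)/(l - 1)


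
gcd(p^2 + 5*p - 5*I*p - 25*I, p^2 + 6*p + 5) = p + 5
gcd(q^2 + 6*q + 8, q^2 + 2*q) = q + 2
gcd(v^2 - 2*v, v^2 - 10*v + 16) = v - 2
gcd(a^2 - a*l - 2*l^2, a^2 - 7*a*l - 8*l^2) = a + l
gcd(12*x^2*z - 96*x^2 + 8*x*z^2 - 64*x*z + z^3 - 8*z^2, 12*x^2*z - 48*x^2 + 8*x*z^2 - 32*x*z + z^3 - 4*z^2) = 12*x^2 + 8*x*z + z^2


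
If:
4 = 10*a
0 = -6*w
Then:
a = 2/5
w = 0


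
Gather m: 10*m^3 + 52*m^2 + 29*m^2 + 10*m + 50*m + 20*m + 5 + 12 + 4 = 10*m^3 + 81*m^2 + 80*m + 21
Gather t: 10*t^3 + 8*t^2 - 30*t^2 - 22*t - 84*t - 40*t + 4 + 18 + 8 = 10*t^3 - 22*t^2 - 146*t + 30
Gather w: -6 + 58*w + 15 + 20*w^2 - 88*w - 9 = 20*w^2 - 30*w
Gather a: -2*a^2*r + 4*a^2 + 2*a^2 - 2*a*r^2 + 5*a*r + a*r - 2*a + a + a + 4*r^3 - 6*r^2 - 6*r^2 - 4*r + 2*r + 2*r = a^2*(6 - 2*r) + a*(-2*r^2 + 6*r) + 4*r^3 - 12*r^2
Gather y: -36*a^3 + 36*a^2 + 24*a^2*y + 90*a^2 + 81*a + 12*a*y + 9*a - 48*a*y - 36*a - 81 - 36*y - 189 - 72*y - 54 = -36*a^3 + 126*a^2 + 54*a + y*(24*a^2 - 36*a - 108) - 324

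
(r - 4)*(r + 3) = r^2 - r - 12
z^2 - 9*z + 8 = (z - 8)*(z - 1)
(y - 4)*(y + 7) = y^2 + 3*y - 28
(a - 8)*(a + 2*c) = a^2 + 2*a*c - 8*a - 16*c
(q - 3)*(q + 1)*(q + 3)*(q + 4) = q^4 + 5*q^3 - 5*q^2 - 45*q - 36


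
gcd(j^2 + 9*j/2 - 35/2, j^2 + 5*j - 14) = j + 7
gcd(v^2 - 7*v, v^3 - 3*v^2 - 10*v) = v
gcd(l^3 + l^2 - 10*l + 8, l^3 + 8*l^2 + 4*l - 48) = l^2 + 2*l - 8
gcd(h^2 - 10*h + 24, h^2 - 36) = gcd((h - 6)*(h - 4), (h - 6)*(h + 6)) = h - 6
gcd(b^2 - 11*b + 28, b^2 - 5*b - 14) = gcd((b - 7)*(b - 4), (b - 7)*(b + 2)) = b - 7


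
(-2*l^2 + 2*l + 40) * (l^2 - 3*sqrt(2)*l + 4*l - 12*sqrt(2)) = -2*l^4 - 6*l^3 + 6*sqrt(2)*l^3 + 18*sqrt(2)*l^2 + 48*l^2 - 144*sqrt(2)*l + 160*l - 480*sqrt(2)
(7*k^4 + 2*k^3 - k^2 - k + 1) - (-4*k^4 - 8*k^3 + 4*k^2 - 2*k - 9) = 11*k^4 + 10*k^3 - 5*k^2 + k + 10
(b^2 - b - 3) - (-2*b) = b^2 + b - 3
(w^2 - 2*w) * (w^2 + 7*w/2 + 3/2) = w^4 + 3*w^3/2 - 11*w^2/2 - 3*w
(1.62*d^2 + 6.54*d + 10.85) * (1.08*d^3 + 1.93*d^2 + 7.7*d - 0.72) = 1.7496*d^5 + 10.1898*d^4 + 36.8142*d^3 + 70.1321*d^2 + 78.8362*d - 7.812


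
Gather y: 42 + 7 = 49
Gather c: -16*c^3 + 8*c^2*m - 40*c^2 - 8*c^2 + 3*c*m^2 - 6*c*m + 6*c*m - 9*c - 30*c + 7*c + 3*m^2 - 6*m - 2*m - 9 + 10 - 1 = -16*c^3 + c^2*(8*m - 48) + c*(3*m^2 - 32) + 3*m^2 - 8*m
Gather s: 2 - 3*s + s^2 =s^2 - 3*s + 2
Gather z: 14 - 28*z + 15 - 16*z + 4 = 33 - 44*z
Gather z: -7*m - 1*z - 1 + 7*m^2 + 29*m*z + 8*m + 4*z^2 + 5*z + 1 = 7*m^2 + m + 4*z^2 + z*(29*m + 4)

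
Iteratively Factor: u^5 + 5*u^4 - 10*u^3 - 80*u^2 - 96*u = (u - 4)*(u^4 + 9*u^3 + 26*u^2 + 24*u) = (u - 4)*(u + 4)*(u^3 + 5*u^2 + 6*u) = u*(u - 4)*(u + 4)*(u^2 + 5*u + 6) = u*(u - 4)*(u + 3)*(u + 4)*(u + 2)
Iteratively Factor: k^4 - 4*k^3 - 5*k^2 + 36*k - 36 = (k - 2)*(k^3 - 2*k^2 - 9*k + 18) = (k - 2)^2*(k^2 - 9) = (k - 3)*(k - 2)^2*(k + 3)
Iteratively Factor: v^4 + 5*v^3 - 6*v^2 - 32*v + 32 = (v - 2)*(v^3 + 7*v^2 + 8*v - 16) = (v - 2)*(v - 1)*(v^2 + 8*v + 16) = (v - 2)*(v - 1)*(v + 4)*(v + 4)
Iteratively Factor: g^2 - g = (g)*(g - 1)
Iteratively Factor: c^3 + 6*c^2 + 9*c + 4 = (c + 1)*(c^2 + 5*c + 4) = (c + 1)*(c + 4)*(c + 1)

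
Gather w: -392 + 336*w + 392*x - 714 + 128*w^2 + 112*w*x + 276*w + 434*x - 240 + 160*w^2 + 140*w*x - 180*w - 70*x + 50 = 288*w^2 + w*(252*x + 432) + 756*x - 1296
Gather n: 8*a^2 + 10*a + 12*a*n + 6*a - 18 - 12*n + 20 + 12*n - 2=8*a^2 + 12*a*n + 16*a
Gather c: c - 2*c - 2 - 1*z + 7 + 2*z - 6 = -c + z - 1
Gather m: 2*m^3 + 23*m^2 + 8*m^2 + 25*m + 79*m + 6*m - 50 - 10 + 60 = 2*m^3 + 31*m^2 + 110*m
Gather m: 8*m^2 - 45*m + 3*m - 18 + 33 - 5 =8*m^2 - 42*m + 10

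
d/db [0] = 0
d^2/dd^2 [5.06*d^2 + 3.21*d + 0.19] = 10.1200000000000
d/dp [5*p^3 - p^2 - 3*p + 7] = 15*p^2 - 2*p - 3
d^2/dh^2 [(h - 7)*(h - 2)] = 2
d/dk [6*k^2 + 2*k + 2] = 12*k + 2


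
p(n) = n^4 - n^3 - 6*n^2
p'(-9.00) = -3051.00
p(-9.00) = 6804.00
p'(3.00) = 45.00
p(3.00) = 0.00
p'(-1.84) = -12.99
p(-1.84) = -2.62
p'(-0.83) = 5.61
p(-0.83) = -3.09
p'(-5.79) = -807.51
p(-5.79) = 1116.83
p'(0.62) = -7.64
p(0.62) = -2.40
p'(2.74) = 26.88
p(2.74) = -9.25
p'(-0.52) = 4.87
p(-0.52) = -1.41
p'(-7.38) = -1682.62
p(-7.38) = 3041.53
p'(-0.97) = 5.17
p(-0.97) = -3.85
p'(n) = 4*n^3 - 3*n^2 - 12*n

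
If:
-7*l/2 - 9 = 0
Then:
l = -18/7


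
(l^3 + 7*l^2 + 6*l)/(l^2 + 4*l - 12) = l*(l + 1)/(l - 2)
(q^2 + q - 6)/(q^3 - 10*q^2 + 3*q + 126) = (q - 2)/(q^2 - 13*q + 42)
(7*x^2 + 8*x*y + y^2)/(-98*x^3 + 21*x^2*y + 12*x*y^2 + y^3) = (-x - y)/(14*x^2 - 5*x*y - y^2)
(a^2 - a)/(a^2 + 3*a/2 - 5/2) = 2*a/(2*a + 5)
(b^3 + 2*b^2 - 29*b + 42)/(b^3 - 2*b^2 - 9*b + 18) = (b + 7)/(b + 3)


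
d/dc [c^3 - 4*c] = 3*c^2 - 4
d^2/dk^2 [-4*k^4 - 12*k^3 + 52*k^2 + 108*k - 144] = -48*k^2 - 72*k + 104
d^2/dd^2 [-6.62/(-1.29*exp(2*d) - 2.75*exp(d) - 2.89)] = (6.62*(2.58*exp(d) + 2.75)*(5.16*exp(d) + 5.5)*exp(d) - (34.1592*exp(d) + 18.205)*(1.29*exp(2*d) + 2.75*exp(d) + 2.89))*exp(d)/(1.29*exp(2*d) + 2.75*exp(d) + 2.89)^3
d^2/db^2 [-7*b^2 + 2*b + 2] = -14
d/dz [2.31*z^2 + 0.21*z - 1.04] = 4.62*z + 0.21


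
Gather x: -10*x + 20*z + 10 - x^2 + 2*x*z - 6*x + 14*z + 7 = -x^2 + x*(2*z - 16) + 34*z + 17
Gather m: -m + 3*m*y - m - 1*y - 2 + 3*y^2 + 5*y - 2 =m*(3*y - 2) + 3*y^2 + 4*y - 4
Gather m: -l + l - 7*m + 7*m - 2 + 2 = 0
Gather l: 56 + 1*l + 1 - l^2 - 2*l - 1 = -l^2 - l + 56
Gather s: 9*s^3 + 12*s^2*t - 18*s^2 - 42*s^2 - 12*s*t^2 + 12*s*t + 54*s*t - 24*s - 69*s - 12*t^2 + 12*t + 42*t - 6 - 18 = 9*s^3 + s^2*(12*t - 60) + s*(-12*t^2 + 66*t - 93) - 12*t^2 + 54*t - 24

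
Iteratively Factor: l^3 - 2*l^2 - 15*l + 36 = (l - 3)*(l^2 + l - 12) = (l - 3)*(l + 4)*(l - 3)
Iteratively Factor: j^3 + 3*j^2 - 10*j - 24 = (j - 3)*(j^2 + 6*j + 8) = (j - 3)*(j + 2)*(j + 4)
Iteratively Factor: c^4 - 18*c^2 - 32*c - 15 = (c + 1)*(c^3 - c^2 - 17*c - 15) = (c - 5)*(c + 1)*(c^2 + 4*c + 3) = (c - 5)*(c + 1)^2*(c + 3)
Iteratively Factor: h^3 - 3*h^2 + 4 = (h + 1)*(h^2 - 4*h + 4) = (h - 2)*(h + 1)*(h - 2)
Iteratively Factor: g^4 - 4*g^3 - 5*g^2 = (g + 1)*(g^3 - 5*g^2) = g*(g + 1)*(g^2 - 5*g) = g*(g - 5)*(g + 1)*(g)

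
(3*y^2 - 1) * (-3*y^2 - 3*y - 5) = -9*y^4 - 9*y^3 - 12*y^2 + 3*y + 5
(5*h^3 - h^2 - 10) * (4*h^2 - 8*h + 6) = 20*h^5 - 44*h^4 + 38*h^3 - 46*h^2 + 80*h - 60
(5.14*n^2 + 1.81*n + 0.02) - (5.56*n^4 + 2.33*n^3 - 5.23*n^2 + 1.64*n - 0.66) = -5.56*n^4 - 2.33*n^3 + 10.37*n^2 + 0.17*n + 0.68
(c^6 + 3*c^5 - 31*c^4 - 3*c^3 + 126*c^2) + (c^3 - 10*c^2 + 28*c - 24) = c^6 + 3*c^5 - 31*c^4 - 2*c^3 + 116*c^2 + 28*c - 24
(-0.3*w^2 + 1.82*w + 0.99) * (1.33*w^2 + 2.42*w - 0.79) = -0.399*w^4 + 1.6946*w^3 + 5.9581*w^2 + 0.958*w - 0.7821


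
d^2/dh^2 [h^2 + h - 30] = 2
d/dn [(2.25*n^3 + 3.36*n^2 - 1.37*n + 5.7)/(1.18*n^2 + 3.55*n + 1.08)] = (2.655*n^4 + 15.975*n^3 + 20.8346*n^2 - 6.1944*n - 21.7146)/(1.3924*n^4 + 8.378*n^3 + 15.1513*n^2 + 7.668*n + 1.1664)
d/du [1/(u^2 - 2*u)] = 2*(1 - u)/(u^2*(u - 2)^2)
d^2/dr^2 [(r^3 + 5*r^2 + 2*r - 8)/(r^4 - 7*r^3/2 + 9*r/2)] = 4*(4*r^9 + 60*r^8 - 162*r^7 - 425*r^6 + 1623*r^5 - 1515*r^4 - 81*r^3 + 1512*r^2 - 648)/(r^3*(8*r^9 - 84*r^8 + 294*r^7 - 235*r^6 - 756*r^5 + 1323*r^4 + 486*r^3 - 1701*r^2 + 729))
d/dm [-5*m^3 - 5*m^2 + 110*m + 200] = -15*m^2 - 10*m + 110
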